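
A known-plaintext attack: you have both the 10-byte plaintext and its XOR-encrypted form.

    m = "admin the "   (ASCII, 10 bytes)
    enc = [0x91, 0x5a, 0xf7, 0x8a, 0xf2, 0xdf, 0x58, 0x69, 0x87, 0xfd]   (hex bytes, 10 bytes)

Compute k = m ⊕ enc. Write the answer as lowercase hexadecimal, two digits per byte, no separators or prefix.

f03e9ae39cff2c01e2dd

Since enc = m ⊕ k, XORing both sides with m gives k = m ⊕ enc.
61 ⊕ 91 = f0
64 ⊕ 5a = 3e
6d ⊕ f7 = 9a
69 ⊕ 8a = e3
6e ⊕ f2 = 9c
20 ⊕ df = ff
74 ⊕ 58 = 2c
68 ⊕ 69 = 01
65 ⊕ 87 = e2
20 ⊕ fd = dd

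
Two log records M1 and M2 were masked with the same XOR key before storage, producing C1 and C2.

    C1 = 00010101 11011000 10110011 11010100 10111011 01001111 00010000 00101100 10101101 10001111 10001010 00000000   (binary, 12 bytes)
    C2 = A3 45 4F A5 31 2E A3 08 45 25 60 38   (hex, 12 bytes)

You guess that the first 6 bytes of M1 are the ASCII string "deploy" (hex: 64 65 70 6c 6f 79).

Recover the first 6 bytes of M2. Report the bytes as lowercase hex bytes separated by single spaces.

d2 f8 8c 1d e5 18

First, C1 ⊕ C2 = (M1 ⊕ K) ⊕ (M2 ⊕ K) = M1 ⊕ M2, so the key drops out. Then M2 = (M1 ⊕ M2) ⊕ M1 over the first 6 bytes.
byte 0: (15 XOR a3) XOR 64 = b6 XOR 64 = d2
byte 1: (d8 XOR 45) XOR 65 = 9d XOR 65 = f8
byte 2: (b3 XOR 4f) XOR 70 = fc XOR 70 = 8c
byte 3: (d4 XOR a5) XOR 6c = 71 XOR 6c = 1d
byte 4: (bb XOR 31) XOR 6f = 8a XOR 6f = e5
byte 5: (4f XOR 2e) XOR 79 = 61 XOR 79 = 18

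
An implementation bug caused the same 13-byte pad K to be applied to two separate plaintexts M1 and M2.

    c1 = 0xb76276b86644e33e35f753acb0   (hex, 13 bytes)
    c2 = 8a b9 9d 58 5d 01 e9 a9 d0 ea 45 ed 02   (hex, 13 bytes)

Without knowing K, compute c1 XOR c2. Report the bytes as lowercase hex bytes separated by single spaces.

3d db eb e0 3b 45 0a 97 e5 1d 16 41 b2

c1 ⊕ c2 = (M1 ⊕ K) ⊕ (M2 ⊕ K) = M1 ⊕ M2 — the shared key cancels under XOR.
byte 0: 10110111 XOR 10001010 = 00111101
byte 1: 01100010 XOR 10111001 = 11011011
byte 2: 01110110 XOR 10011101 = 11101011
byte 3: 10111000 XOR 01011000 = 11100000
byte 4: 01100110 XOR 01011101 = 00111011
byte 5: 01000100 XOR 00000001 = 01000101
byte 6: 11100011 XOR 11101001 = 00001010
byte 7: 00111110 XOR 10101001 = 10010111
byte 8: 00110101 XOR 11010000 = 11100101
byte 9: 11110111 XOR 11101010 = 00011101
byte 10: 01010011 XOR 01000101 = 00010110
byte 11: 10101100 XOR 11101101 = 01000001
byte 12: 10110000 XOR 00000010 = 10110010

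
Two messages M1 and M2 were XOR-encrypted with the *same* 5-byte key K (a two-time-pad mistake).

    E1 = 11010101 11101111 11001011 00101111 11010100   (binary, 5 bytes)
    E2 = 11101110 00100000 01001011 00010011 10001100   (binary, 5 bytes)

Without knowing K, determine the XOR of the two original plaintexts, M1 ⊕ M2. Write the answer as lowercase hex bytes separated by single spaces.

3b cf 80 3c 58

E1 ⊕ E2 = (M1 ⊕ K) ⊕ (M2 ⊕ K) = M1 ⊕ M2 — the shared key cancels under XOR.
213 ^ 238 =  59
239 ^  32 = 207
203 ^  75 = 128
 47 ^  19 =  60
212 ^ 140 =  88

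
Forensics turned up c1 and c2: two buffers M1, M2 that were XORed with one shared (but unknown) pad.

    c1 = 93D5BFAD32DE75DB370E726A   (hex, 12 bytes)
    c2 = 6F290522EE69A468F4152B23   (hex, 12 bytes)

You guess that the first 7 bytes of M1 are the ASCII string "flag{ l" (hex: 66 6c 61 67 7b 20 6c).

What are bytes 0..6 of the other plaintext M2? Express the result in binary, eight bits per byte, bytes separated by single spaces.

First, c1 ⊕ c2 = (M1 ⊕ K) ⊕ (M2 ⊕ K) = M1 ⊕ M2, so the key drops out. Then M2 = (M1 ⊕ M2) ⊕ M1 over the first 7 bytes.
byte 0: (93 xor 6f) xor 66 = fc xor 66 = 9a
byte 1: (d5 xor 29) xor 6c = fc xor 6c = 90
byte 2: (bf xor 05) xor 61 = ba xor 61 = db
byte 3: (ad xor 22) xor 67 = 8f xor 67 = e8
byte 4: (32 xor ee) xor 7b = dc xor 7b = a7
byte 5: (de xor 69) xor 20 = b7 xor 20 = 97
byte 6: (75 xor a4) xor 6c = d1 xor 6c = bd

10011010 10010000 11011011 11101000 10100111 10010111 10111101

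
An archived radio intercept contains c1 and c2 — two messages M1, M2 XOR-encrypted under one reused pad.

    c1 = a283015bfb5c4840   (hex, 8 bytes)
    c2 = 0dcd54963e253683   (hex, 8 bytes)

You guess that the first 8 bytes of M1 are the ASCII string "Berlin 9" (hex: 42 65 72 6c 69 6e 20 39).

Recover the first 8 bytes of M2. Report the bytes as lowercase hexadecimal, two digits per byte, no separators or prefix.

First, c1 ⊕ c2 = (M1 ⊕ K) ⊕ (M2 ⊕ K) = M1 ⊕ M2, so the key drops out. Then M2 = (M1 ⊕ M2) ⊕ M1 over the first 8 bytes.
byte 0: (a2 ⊕ 0d) ⊕ 42 = af ⊕ 42 = ed
byte 1: (83 ⊕ cd) ⊕ 65 = 4e ⊕ 65 = 2b
byte 2: (01 ⊕ 54) ⊕ 72 = 55 ⊕ 72 = 27
byte 3: (5b ⊕ 96) ⊕ 6c = cd ⊕ 6c = a1
byte 4: (fb ⊕ 3e) ⊕ 69 = c5 ⊕ 69 = ac
byte 5: (5c ⊕ 25) ⊕ 6e = 79 ⊕ 6e = 17
byte 6: (48 ⊕ 36) ⊕ 20 = 7e ⊕ 20 = 5e
byte 7: (40 ⊕ 83) ⊕ 39 = c3 ⊕ 39 = fa

ed2b27a1ac175efa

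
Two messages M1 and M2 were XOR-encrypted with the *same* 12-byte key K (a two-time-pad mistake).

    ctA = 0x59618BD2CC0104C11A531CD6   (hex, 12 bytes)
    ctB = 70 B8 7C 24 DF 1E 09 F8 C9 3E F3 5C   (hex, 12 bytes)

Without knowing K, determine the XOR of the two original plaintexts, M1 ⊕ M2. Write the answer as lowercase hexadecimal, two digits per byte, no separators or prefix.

ctA ⊕ ctB = (M1 ⊕ K) ⊕ (M2 ⊕ K) = M1 ⊕ M2 — the shared key cancels under XOR.
01011001 XOR 01110000 = 00101001
01100001 XOR 10111000 = 11011001
10001011 XOR 01111100 = 11110111
11010010 XOR 00100100 = 11110110
11001100 XOR 11011111 = 00010011
00000001 XOR 00011110 = 00011111
00000100 XOR 00001001 = 00001101
11000001 XOR 11111000 = 00111001
00011010 XOR 11001001 = 11010011
01010011 XOR 00111110 = 01101101
00011100 XOR 11110011 = 11101111
11010110 XOR 01011100 = 10001010

29d9f7f6131f0d39d36def8a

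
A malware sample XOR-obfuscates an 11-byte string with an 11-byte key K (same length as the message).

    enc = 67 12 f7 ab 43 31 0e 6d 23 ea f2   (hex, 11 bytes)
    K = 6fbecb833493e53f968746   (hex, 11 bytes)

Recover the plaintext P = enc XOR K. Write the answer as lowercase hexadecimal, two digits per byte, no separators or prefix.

XOR is its own inverse, so applying the key byte-wise gives the result directly.
67 ⊕ 6f = 08
12 ⊕ be = ac
f7 ⊕ cb = 3c
ab ⊕ 83 = 28
43 ⊕ 34 = 77
31 ⊕ 93 = a2
0e ⊕ e5 = eb
6d ⊕ 3f = 52
23 ⊕ 96 = b5
ea ⊕ 87 = 6d
f2 ⊕ 46 = b4

08ac3c2877a2eb52b56db4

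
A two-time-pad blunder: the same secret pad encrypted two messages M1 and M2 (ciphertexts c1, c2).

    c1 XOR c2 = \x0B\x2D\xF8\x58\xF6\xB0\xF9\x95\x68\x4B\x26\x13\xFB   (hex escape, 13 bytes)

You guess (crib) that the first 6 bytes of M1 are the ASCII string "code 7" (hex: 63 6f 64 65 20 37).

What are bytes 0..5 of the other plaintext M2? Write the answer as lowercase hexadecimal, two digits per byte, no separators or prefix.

Since c1 ⊕ c2 = M1 ⊕ M2, XORing with the guessed M1 bytes yields the corresponding M2 bytes: M2 = (c1 ⊕ c2) ⊕ M1.
 11 XOR  99 = 104
 45 XOR 111 =  66
248 XOR 100 = 156
 88 XOR 101 =  61
246 XOR  32 = 214
176 XOR  55 = 135

68429c3dd687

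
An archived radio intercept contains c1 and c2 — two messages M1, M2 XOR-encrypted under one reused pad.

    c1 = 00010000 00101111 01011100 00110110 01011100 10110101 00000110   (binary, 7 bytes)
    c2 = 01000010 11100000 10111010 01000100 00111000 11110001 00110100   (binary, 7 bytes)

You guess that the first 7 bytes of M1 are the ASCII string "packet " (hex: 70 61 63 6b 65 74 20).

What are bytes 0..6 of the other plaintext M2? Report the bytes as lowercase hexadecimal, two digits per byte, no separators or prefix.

First, c1 ⊕ c2 = (M1 ⊕ K) ⊕ (M2 ⊕ K) = M1 ⊕ M2, so the key drops out. Then M2 = (M1 ⊕ M2) ⊕ M1 over the first 7 bytes.
byte 0: (10 xor 42) xor 70 = 52 xor 70 = 22
byte 1: (2f xor e0) xor 61 = cf xor 61 = ae
byte 2: (5c xor ba) xor 63 = e6 xor 63 = 85
byte 3: (36 xor 44) xor 6b = 72 xor 6b = 19
byte 4: (5c xor 38) xor 65 = 64 xor 65 = 01
byte 5: (b5 xor f1) xor 74 = 44 xor 74 = 30
byte 6: (06 xor 34) xor 20 = 32 xor 20 = 12

22ae8519013012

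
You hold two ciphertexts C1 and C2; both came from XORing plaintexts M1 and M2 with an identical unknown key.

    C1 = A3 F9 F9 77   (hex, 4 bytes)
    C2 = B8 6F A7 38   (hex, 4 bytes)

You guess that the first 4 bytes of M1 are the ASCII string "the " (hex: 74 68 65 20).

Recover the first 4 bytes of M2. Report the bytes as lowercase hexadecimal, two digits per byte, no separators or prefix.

6ffe3b6f

First, C1 ⊕ C2 = (M1 ⊕ K) ⊕ (M2 ⊕ K) = M1 ⊕ M2, so the key drops out. Then M2 = (M1 ⊕ M2) ⊕ M1 over the first 4 bytes.
byte 0: (a3 ⊕ b8) ⊕ 74 = 1b ⊕ 74 = 6f
byte 1: (f9 ⊕ 6f) ⊕ 68 = 96 ⊕ 68 = fe
byte 2: (f9 ⊕ a7) ⊕ 65 = 5e ⊕ 65 = 3b
byte 3: (77 ⊕ 38) ⊕ 20 = 4f ⊕ 20 = 6f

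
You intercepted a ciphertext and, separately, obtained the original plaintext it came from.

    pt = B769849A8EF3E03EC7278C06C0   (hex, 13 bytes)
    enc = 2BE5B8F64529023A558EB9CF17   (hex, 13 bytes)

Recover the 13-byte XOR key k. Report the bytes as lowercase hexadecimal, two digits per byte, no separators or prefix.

Since enc = pt ⊕ k, XORing both sides with pt gives k = pt ⊕ enc.
b7 xor 2b = 9c
69 xor e5 = 8c
84 xor b8 = 3c
9a xor f6 = 6c
8e xor 45 = cb
f3 xor 29 = da
e0 xor 02 = e2
3e xor 3a = 04
c7 xor 55 = 92
27 xor 8e = a9
8c xor b9 = 35
06 xor cf = c9
c0 xor 17 = d7

9c8c3c6ccbdae20492a935c9d7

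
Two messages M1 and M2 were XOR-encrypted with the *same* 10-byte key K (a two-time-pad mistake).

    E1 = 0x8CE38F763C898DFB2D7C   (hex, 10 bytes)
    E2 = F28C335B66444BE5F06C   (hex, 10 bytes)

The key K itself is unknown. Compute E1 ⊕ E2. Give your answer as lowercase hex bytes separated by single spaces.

E1 ⊕ E2 = (M1 ⊕ K) ⊕ (M2 ⊕ K) = M1 ⊕ M2 — the shared key cancels under XOR.
8c ^ f2 = 7e
e3 ^ 8c = 6f
8f ^ 33 = bc
76 ^ 5b = 2d
3c ^ 66 = 5a
89 ^ 44 = cd
8d ^ 4b = c6
fb ^ e5 = 1e
2d ^ f0 = dd
7c ^ 6c = 10

7e 6f bc 2d 5a cd c6 1e dd 10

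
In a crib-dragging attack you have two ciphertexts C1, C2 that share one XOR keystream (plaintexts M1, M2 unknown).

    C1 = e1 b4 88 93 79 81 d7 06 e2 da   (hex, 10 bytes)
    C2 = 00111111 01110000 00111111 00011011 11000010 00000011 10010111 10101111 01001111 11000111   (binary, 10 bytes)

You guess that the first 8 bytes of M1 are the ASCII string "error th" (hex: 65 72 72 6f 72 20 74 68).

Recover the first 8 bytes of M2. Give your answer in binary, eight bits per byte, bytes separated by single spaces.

First, C1 ⊕ C2 = (M1 ⊕ K) ⊕ (M2 ⊕ K) = M1 ⊕ M2, so the key drops out. Then M2 = (M1 ⊕ M2) ⊕ M1 over the first 8 bytes.
byte 0: (e1 XOR 3f) XOR 65 = de XOR 65 = bb
byte 1: (b4 XOR 70) XOR 72 = c4 XOR 72 = b6
byte 2: (88 XOR 3f) XOR 72 = b7 XOR 72 = c5
byte 3: (93 XOR 1b) XOR 6f = 88 XOR 6f = e7
byte 4: (79 XOR c2) XOR 72 = bb XOR 72 = c9
byte 5: (81 XOR 03) XOR 20 = 82 XOR 20 = a2
byte 6: (d7 XOR 97) XOR 74 = 40 XOR 74 = 34
byte 7: (06 XOR af) XOR 68 = a9 XOR 68 = c1

10111011 10110110 11000101 11100111 11001001 10100010 00110100 11000001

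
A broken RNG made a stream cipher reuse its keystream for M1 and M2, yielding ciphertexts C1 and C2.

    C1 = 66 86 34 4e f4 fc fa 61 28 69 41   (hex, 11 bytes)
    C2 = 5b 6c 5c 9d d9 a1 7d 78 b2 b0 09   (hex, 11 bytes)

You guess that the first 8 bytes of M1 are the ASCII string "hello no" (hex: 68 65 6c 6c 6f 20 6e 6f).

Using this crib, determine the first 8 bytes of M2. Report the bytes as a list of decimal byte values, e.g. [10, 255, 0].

First, C1 ⊕ C2 = (M1 ⊕ K) ⊕ (M2 ⊕ K) = M1 ⊕ M2, so the key drops out. Then M2 = (M1 ⊕ M2) ⊕ M1 over the first 8 bytes.
byte 0: (66 ⊕ 5b) ⊕ 68 = 3d ⊕ 68 = 55
byte 1: (86 ⊕ 6c) ⊕ 65 = ea ⊕ 65 = 8f
byte 2: (34 ⊕ 5c) ⊕ 6c = 68 ⊕ 6c = 04
byte 3: (4e ⊕ 9d) ⊕ 6c = d3 ⊕ 6c = bf
byte 4: (f4 ⊕ d9) ⊕ 6f = 2d ⊕ 6f = 42
byte 5: (fc ⊕ a1) ⊕ 20 = 5d ⊕ 20 = 7d
byte 6: (fa ⊕ 7d) ⊕ 6e = 87 ⊕ 6e = e9
byte 7: (61 ⊕ 78) ⊕ 6f = 19 ⊕ 6f = 76

[85, 143, 4, 191, 66, 125, 233, 118]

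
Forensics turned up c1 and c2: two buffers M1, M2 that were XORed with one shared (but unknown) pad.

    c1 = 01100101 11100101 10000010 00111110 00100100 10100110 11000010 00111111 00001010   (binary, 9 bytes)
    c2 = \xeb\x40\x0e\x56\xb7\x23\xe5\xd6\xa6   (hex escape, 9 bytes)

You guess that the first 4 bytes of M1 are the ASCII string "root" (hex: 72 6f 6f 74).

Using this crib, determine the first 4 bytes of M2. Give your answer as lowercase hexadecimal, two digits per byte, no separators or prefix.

fccae31c

First, c1 ⊕ c2 = (M1 ⊕ K) ⊕ (M2 ⊕ K) = M1 ⊕ M2, so the key drops out. Then M2 = (M1 ⊕ M2) ⊕ M1 over the first 4 bytes.
byte 0: (65 xor eb) xor 72 = 8e xor 72 = fc
byte 1: (e5 xor 40) xor 6f = a5 xor 6f = ca
byte 2: (82 xor 0e) xor 6f = 8c xor 6f = e3
byte 3: (3e xor 56) xor 74 = 68 xor 74 = 1c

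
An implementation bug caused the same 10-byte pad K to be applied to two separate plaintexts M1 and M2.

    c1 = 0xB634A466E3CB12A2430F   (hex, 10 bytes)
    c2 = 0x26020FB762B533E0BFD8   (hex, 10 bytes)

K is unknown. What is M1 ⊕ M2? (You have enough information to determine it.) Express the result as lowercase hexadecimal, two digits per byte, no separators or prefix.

c1 ⊕ c2 = (M1 ⊕ K) ⊕ (M2 ⊕ K) = M1 ⊕ M2 — the shared key cancels under XOR.
byte 0: b6 ⊕ 26 = 90
byte 1: 34 ⊕ 02 = 36
byte 2: a4 ⊕ 0f = ab
byte 3: 66 ⊕ b7 = d1
byte 4: e3 ⊕ 62 = 81
byte 5: cb ⊕ b5 = 7e
byte 6: 12 ⊕ 33 = 21
byte 7: a2 ⊕ e0 = 42
byte 8: 43 ⊕ bf = fc
byte 9: 0f ⊕ d8 = d7

9036abd1817e2142fcd7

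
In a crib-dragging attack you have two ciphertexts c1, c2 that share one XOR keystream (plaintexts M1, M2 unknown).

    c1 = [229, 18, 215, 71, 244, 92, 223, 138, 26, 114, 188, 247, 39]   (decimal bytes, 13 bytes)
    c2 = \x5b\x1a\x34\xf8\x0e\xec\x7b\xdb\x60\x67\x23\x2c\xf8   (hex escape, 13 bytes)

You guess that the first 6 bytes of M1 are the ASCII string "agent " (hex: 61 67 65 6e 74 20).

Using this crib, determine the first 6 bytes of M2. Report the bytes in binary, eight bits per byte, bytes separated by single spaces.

11011111 01101111 10000110 11010001 10001110 10010000

First, c1 ⊕ c2 = (M1 ⊕ K) ⊕ (M2 ⊕ K) = M1 ⊕ M2, so the key drops out. Then M2 = (M1 ⊕ M2) ⊕ M1 over the first 6 bytes.
byte 0: (e5 ^ 5b) ^ 61 = be ^ 61 = df
byte 1: (12 ^ 1a) ^ 67 = 08 ^ 67 = 6f
byte 2: (d7 ^ 34) ^ 65 = e3 ^ 65 = 86
byte 3: (47 ^ f8) ^ 6e = bf ^ 6e = d1
byte 4: (f4 ^ 0e) ^ 74 = fa ^ 74 = 8e
byte 5: (5c ^ ec) ^ 20 = b0 ^ 20 = 90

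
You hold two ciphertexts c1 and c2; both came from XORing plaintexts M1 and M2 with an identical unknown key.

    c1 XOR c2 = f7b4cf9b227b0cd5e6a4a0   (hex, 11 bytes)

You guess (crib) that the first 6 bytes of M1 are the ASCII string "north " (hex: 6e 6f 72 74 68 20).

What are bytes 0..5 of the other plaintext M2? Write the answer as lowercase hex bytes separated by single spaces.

99 db bd ef 4a 5b

Since c1 ⊕ c2 = M1 ⊕ M2, XORing with the guessed M1 bytes yields the corresponding M2 bytes: M2 = (c1 ⊕ c2) ⊕ M1.
f7 ⊕ 6e = 99
b4 ⊕ 6f = db
cf ⊕ 72 = bd
9b ⊕ 74 = ef
22 ⊕ 68 = 4a
7b ⊕ 20 = 5b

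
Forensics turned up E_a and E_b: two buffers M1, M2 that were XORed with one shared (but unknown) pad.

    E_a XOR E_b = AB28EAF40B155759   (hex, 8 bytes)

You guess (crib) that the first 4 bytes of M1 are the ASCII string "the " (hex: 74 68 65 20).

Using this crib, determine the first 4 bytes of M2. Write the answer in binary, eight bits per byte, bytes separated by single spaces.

Since E_a ⊕ E_b = M1 ⊕ M2, XORing with the guessed M1 bytes yields the corresponding M2 bytes: M2 = (E_a ⊕ E_b) ⊕ M1.
byte 0: 10101011 xor 01110100 = 11011111
byte 1: 00101000 xor 01101000 = 01000000
byte 2: 11101010 xor 01100101 = 10001111
byte 3: 11110100 xor 00100000 = 11010100

11011111 01000000 10001111 11010100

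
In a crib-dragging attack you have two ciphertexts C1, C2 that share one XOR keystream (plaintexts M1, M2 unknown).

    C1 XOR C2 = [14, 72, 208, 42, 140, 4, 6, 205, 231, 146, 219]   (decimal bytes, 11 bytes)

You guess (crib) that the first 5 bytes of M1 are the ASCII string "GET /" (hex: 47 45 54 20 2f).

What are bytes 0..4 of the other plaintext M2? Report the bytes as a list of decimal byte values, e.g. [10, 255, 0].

[73, 13, 132, 10, 163]

Since C1 ⊕ C2 = M1 ⊕ M2, XORing with the guessed M1 bytes yields the corresponding M2 bytes: M2 = (C1 ⊕ C2) ⊕ M1.
byte 0: 0e XOR 47 = 49
byte 1: 48 XOR 45 = 0d
byte 2: d0 XOR 54 = 84
byte 3: 2a XOR 20 = 0a
byte 4: 8c XOR 2f = a3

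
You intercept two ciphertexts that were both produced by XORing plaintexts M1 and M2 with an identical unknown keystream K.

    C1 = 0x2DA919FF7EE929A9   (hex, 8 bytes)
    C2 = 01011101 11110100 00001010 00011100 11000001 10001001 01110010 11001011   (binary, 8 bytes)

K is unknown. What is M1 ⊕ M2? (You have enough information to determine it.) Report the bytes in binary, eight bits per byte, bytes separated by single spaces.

C1 ⊕ C2 = (M1 ⊕ K) ⊕ (M2 ⊕ K) = M1 ⊕ M2 — the shared key cancels under XOR.
 45 ^  93 = 112
169 ^ 244 =  93
 25 ^  10 =  19
255 ^  28 = 227
126 ^ 193 = 191
233 ^ 137 =  96
 41 ^ 114 =  91
169 ^ 203 =  98

01110000 01011101 00010011 11100011 10111111 01100000 01011011 01100010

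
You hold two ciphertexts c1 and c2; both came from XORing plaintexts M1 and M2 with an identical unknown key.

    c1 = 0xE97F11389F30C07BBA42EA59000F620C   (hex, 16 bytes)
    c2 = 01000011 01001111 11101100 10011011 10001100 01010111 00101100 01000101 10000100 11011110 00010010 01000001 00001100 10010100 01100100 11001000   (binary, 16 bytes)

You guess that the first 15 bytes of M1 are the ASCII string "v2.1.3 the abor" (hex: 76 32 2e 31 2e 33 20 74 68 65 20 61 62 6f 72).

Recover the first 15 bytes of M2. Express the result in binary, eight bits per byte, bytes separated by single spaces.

First, c1 ⊕ c2 = (M1 ⊕ K) ⊕ (M2 ⊕ K) = M1 ⊕ M2, so the key drops out. Then M2 = (M1 ⊕ M2) ⊕ M1 over the first 15 bytes.
byte 0: (e9 ^ 43) ^ 76 = aa ^ 76 = dc
byte 1: (7f ^ 4f) ^ 32 = 30 ^ 32 = 02
byte 2: (11 ^ ec) ^ 2e = fd ^ 2e = d3
byte 3: (38 ^ 9b) ^ 31 = a3 ^ 31 = 92
byte 4: (9f ^ 8c) ^ 2e = 13 ^ 2e = 3d
byte 5: (30 ^ 57) ^ 33 = 67 ^ 33 = 54
byte 6: (c0 ^ 2c) ^ 20 = ec ^ 20 = cc
byte 7: (7b ^ 45) ^ 74 = 3e ^ 74 = 4a
byte 8: (ba ^ 84) ^ 68 = 3e ^ 68 = 56
byte 9: (42 ^ de) ^ 65 = 9c ^ 65 = f9
byte 10: (ea ^ 12) ^ 20 = f8 ^ 20 = d8
byte 11: (59 ^ 41) ^ 61 = 18 ^ 61 = 79
byte 12: (00 ^ 0c) ^ 62 = 0c ^ 62 = 6e
byte 13: (0f ^ 94) ^ 6f = 9b ^ 6f = f4
byte 14: (62 ^ 64) ^ 72 = 06 ^ 72 = 74

11011100 00000010 11010011 10010010 00111101 01010100 11001100 01001010 01010110 11111001 11011000 01111001 01101110 11110100 01110100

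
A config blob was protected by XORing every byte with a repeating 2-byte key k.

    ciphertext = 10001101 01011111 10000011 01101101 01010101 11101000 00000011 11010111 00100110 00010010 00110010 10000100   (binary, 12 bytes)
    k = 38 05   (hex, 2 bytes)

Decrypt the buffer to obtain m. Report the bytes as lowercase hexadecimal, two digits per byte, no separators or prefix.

The 2-byte key repeats, so the effective keystream is 38 05 38 05 38 05 38 05 38 05 38 05.
byte 0: 10001101 XOR 00111000 = 10110101
byte 1: 01011111 XOR 00000101 = 01011010
byte 2: 10000011 XOR 00111000 = 10111011
byte 3: 01101101 XOR 00000101 = 01101000
byte 4: 01010101 XOR 00111000 = 01101101
byte 5: 11101000 XOR 00000101 = 11101101
byte 6: 00000011 XOR 00111000 = 00111011
byte 7: 11010111 XOR 00000101 = 11010010
byte 8: 00100110 XOR 00111000 = 00011110
byte 9: 00010010 XOR 00000101 = 00010111
byte 10: 00110010 XOR 00111000 = 00001010
byte 11: 10000100 XOR 00000101 = 10000001

b55abb686ded3bd21e170a81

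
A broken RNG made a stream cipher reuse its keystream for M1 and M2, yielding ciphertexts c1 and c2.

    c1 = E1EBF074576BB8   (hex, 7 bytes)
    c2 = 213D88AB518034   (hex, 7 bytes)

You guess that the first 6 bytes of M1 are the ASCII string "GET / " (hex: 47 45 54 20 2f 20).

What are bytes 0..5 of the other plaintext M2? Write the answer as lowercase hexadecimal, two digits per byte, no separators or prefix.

First, c1 ⊕ c2 = (M1 ⊕ K) ⊕ (M2 ⊕ K) = M1 ⊕ M2, so the key drops out. Then M2 = (M1 ⊕ M2) ⊕ M1 over the first 6 bytes.
byte 0: (e1 ^ 21) ^ 47 = c0 ^ 47 = 87
byte 1: (eb ^ 3d) ^ 45 = d6 ^ 45 = 93
byte 2: (f0 ^ 88) ^ 54 = 78 ^ 54 = 2c
byte 3: (74 ^ ab) ^ 20 = df ^ 20 = ff
byte 4: (57 ^ 51) ^ 2f = 06 ^ 2f = 29
byte 5: (6b ^ 80) ^ 20 = eb ^ 20 = cb

87932cff29cb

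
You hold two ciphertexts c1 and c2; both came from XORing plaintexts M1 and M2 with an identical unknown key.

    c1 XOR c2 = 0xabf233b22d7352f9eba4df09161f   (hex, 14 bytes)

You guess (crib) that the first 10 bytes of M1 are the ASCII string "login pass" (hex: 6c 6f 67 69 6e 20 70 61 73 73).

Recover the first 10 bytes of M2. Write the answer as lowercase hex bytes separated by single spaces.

Since c1 ⊕ c2 = M1 ⊕ M2, XORing with the guessed M1 bytes yields the corresponding M2 bytes: M2 = (c1 ⊕ c2) ⊕ M1.
ab xor 6c = c7
f2 xor 6f = 9d
33 xor 67 = 54
b2 xor 69 = db
2d xor 6e = 43
73 xor 20 = 53
52 xor 70 = 22
f9 xor 61 = 98
eb xor 73 = 98
a4 xor 73 = d7

c7 9d 54 db 43 53 22 98 98 d7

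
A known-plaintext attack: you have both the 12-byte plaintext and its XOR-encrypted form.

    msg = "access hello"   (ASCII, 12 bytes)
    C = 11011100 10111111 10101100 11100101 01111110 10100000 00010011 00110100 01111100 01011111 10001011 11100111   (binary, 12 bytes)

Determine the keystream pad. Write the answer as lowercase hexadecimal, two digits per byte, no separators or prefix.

bddccf800dd3335c1933e788

Since C = msg ⊕ pad, XORing both sides with msg gives pad = msg ⊕ C.
61 ⊕ dc = bd
63 ⊕ bf = dc
63 ⊕ ac = cf
65 ⊕ e5 = 80
73 ⊕ 7e = 0d
73 ⊕ a0 = d3
20 ⊕ 13 = 33
68 ⊕ 34 = 5c
65 ⊕ 7c = 19
6c ⊕ 5f = 33
6c ⊕ 8b = e7
6f ⊕ e7 = 88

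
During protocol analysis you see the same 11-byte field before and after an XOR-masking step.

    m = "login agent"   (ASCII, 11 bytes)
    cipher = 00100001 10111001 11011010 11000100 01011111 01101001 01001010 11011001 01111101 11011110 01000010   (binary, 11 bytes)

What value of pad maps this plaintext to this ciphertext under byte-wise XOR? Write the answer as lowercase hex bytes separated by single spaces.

4d d6 bd ad 31 49 2b be 18 b0 36

Since cipher = m ⊕ pad, XORing both sides with m gives pad = m ⊕ cipher.
byte 0: 108 xor  33 =  77
byte 1: 111 xor 185 = 214
byte 2: 103 xor 218 = 189
byte 3: 105 xor 196 = 173
byte 4: 110 xor  95 =  49
byte 5:  32 xor 105 =  73
byte 6:  97 xor  74 =  43
byte 7: 103 xor 217 = 190
byte 8: 101 xor 125 =  24
byte 9: 110 xor 222 = 176
byte 10: 116 xor  66 =  54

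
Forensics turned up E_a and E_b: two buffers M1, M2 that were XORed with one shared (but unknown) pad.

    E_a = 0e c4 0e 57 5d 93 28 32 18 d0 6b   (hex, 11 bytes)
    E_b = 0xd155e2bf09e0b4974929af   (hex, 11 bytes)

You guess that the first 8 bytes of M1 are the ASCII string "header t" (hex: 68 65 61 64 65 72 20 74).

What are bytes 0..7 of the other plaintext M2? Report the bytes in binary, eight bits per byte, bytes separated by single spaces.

First, E_a ⊕ E_b = (M1 ⊕ K) ⊕ (M2 ⊕ K) = M1 ⊕ M2, so the key drops out. Then M2 = (M1 ⊕ M2) ⊕ M1 over the first 8 bytes.
byte 0: (0e xor d1) xor 68 = df xor 68 = b7
byte 1: (c4 xor 55) xor 65 = 91 xor 65 = f4
byte 2: (0e xor e2) xor 61 = ec xor 61 = 8d
byte 3: (57 xor bf) xor 64 = e8 xor 64 = 8c
byte 4: (5d xor 09) xor 65 = 54 xor 65 = 31
byte 5: (93 xor e0) xor 72 = 73 xor 72 = 01
byte 6: (28 xor b4) xor 20 = 9c xor 20 = bc
byte 7: (32 xor 97) xor 74 = a5 xor 74 = d1

10110111 11110100 10001101 10001100 00110001 00000001 10111100 11010001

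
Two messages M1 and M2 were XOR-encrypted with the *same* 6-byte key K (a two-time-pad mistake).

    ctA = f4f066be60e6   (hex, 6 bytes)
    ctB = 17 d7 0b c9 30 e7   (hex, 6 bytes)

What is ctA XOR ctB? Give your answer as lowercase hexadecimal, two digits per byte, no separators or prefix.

ctA ⊕ ctB = (M1 ⊕ K) ⊕ (M2 ⊕ K) = M1 ⊕ M2 — the shared key cancels under XOR.
f4 ⊕ 17 = e3
f0 ⊕ d7 = 27
66 ⊕ 0b = 6d
be ⊕ c9 = 77
60 ⊕ 30 = 50
e6 ⊕ e7 = 01

e3276d775001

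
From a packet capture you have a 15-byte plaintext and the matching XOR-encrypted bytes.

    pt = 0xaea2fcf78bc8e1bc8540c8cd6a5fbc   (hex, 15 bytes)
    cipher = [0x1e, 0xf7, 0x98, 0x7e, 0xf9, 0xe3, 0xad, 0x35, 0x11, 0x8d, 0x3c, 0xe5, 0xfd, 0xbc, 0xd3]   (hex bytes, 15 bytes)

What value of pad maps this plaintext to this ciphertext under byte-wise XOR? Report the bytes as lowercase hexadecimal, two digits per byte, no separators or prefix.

b0556489722b4c8994cdf42897e36f

Since cipher = pt ⊕ pad, XORing both sides with pt gives pad = pt ⊕ cipher.
ae xor 1e = b0
a2 xor f7 = 55
fc xor 98 = 64
f7 xor 7e = 89
8b xor f9 = 72
c8 xor e3 = 2b
e1 xor ad = 4c
bc xor 35 = 89
85 xor 11 = 94
40 xor 8d = cd
c8 xor 3c = f4
cd xor e5 = 28
6a xor fd = 97
5f xor bc = e3
bc xor d3 = 6f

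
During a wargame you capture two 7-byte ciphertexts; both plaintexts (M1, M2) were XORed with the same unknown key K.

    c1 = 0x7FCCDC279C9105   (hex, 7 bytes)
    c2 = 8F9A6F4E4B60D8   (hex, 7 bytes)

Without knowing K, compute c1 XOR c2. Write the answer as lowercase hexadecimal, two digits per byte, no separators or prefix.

f056b369d7f1dd

c1 ⊕ c2 = (M1 ⊕ K) ⊕ (M2 ⊕ K) = M1 ⊕ M2 — the shared key cancels under XOR.
byte 0: 7f xor 8f = f0
byte 1: cc xor 9a = 56
byte 2: dc xor 6f = b3
byte 3: 27 xor 4e = 69
byte 4: 9c xor 4b = d7
byte 5: 91 xor 60 = f1
byte 6: 05 xor d8 = dd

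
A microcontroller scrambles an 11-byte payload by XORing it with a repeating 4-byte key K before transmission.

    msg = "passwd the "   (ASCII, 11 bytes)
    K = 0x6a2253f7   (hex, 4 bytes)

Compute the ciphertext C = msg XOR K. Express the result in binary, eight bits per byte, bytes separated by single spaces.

The 4-byte key repeats, so the effective keystream is 6a 22 53 f7 6a 22 53 f7 6a 22 53.
byte 0: 70 XOR 6a = 1a
byte 1: 61 XOR 22 = 43
byte 2: 73 XOR 53 = 20
byte 3: 73 XOR f7 = 84
byte 4: 77 XOR 6a = 1d
byte 5: 64 XOR 22 = 46
byte 6: 20 XOR 53 = 73
byte 7: 74 XOR f7 = 83
byte 8: 68 XOR 6a = 02
byte 9: 65 XOR 22 = 47
byte 10: 20 XOR 53 = 73

00011010 01000011 00100000 10000100 00011101 01000110 01110011 10000011 00000010 01000111 01110011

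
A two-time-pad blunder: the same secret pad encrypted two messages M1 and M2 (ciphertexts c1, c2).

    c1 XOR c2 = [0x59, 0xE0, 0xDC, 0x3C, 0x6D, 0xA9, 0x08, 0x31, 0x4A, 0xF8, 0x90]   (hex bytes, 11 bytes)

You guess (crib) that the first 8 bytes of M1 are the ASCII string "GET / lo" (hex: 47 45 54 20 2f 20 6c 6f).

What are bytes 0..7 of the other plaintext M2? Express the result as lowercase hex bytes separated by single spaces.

Since c1 ⊕ c2 = M1 ⊕ M2, XORing with the guessed M1 bytes yields the corresponding M2 bytes: M2 = (c1 ⊕ c2) ⊕ M1.
byte 0: 59 ^ 47 = 1e
byte 1: e0 ^ 45 = a5
byte 2: dc ^ 54 = 88
byte 3: 3c ^ 20 = 1c
byte 4: 6d ^ 2f = 42
byte 5: a9 ^ 20 = 89
byte 6: 08 ^ 6c = 64
byte 7: 31 ^ 6f = 5e

1e a5 88 1c 42 89 64 5e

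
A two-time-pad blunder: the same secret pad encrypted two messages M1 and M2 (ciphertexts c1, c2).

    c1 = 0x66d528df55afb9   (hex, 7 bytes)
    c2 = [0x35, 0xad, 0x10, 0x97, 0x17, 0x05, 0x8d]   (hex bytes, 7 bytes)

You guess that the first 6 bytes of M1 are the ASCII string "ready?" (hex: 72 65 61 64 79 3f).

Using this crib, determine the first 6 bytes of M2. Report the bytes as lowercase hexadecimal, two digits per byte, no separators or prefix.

211d592c3b95

First, c1 ⊕ c2 = (M1 ⊕ K) ⊕ (M2 ⊕ K) = M1 ⊕ M2, so the key drops out. Then M2 = (M1 ⊕ M2) ⊕ M1 over the first 6 bytes.
byte 0: (66 ⊕ 35) ⊕ 72 = 53 ⊕ 72 = 21
byte 1: (d5 ⊕ ad) ⊕ 65 = 78 ⊕ 65 = 1d
byte 2: (28 ⊕ 10) ⊕ 61 = 38 ⊕ 61 = 59
byte 3: (df ⊕ 97) ⊕ 64 = 48 ⊕ 64 = 2c
byte 4: (55 ⊕ 17) ⊕ 79 = 42 ⊕ 79 = 3b
byte 5: (af ⊕ 05) ⊕ 3f = aa ⊕ 3f = 95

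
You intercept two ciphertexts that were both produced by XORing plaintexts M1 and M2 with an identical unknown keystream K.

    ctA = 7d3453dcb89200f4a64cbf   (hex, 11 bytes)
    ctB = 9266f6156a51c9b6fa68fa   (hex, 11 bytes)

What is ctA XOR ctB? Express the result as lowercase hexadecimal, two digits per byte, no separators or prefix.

ef52a5c9d2c3c9425c2445

ctA ⊕ ctB = (M1 ⊕ K) ⊕ (M2 ⊕ K) = M1 ⊕ M2 — the shared key cancels under XOR.
7d ⊕ 92 = ef
34 ⊕ 66 = 52
53 ⊕ f6 = a5
dc ⊕ 15 = c9
b8 ⊕ 6a = d2
92 ⊕ 51 = c3
00 ⊕ c9 = c9
f4 ⊕ b6 = 42
a6 ⊕ fa = 5c
4c ⊕ 68 = 24
bf ⊕ fa = 45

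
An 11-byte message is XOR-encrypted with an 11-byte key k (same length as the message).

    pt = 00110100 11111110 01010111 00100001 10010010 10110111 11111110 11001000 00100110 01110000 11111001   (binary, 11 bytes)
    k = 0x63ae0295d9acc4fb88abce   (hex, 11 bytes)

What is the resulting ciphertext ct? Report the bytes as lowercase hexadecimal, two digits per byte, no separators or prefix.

 52 XOR  99 =  87
254 XOR 174 =  80
 87 XOR   2 =  85
 33 XOR 149 = 180
146 XOR 217 =  75
183 XOR 172 =  27
254 XOR 196 =  58
200 XOR 251 =  51
 38 XOR 136 = 174
112 XOR 171 = 219
249 XOR 206 =  55

575055b44b1b3a33aedb37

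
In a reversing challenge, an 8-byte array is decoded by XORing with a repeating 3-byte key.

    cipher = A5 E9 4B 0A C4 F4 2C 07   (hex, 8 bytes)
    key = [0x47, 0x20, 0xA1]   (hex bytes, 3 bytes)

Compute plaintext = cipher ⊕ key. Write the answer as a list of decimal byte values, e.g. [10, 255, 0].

The 3-byte key repeats, so the effective keystream is 47 20 a1 47 20 a1 47 20.
byte 0: a5 ⊕ 47 = e2
byte 1: e9 ⊕ 20 = c9
byte 2: 4b ⊕ a1 = ea
byte 3: 0a ⊕ 47 = 4d
byte 4: c4 ⊕ 20 = e4
byte 5: f4 ⊕ a1 = 55
byte 6: 2c ⊕ 47 = 6b
byte 7: 07 ⊕ 20 = 27

[226, 201, 234, 77, 228, 85, 107, 39]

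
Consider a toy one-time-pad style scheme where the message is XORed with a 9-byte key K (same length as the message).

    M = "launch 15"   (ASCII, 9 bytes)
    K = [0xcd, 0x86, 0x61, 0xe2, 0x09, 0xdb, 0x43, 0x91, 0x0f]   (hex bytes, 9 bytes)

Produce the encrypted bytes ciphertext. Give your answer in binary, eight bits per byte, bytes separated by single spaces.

byte 0: 6c XOR cd = a1
byte 1: 61 XOR 86 = e7
byte 2: 75 XOR 61 = 14
byte 3: 6e XOR e2 = 8c
byte 4: 63 XOR 09 = 6a
byte 5: 68 XOR db = b3
byte 6: 20 XOR 43 = 63
byte 7: 31 XOR 91 = a0
byte 8: 35 XOR 0f = 3a

10100001 11100111 00010100 10001100 01101010 10110011 01100011 10100000 00111010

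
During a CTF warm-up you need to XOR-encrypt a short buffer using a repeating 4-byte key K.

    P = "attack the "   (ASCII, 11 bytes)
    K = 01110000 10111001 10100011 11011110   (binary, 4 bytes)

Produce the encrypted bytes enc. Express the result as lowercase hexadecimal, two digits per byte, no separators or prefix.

11cdd7bf13d283aa18dc83

The 4-byte key repeats, so the effective keystream is 70 b9 a3 de 70 b9 a3 de 70 b9 a3.
byte 0: 61 XOR 70 = 11
byte 1: 74 XOR b9 = cd
byte 2: 74 XOR a3 = d7
byte 3: 61 XOR de = bf
byte 4: 63 XOR 70 = 13
byte 5: 6b XOR b9 = d2
byte 6: 20 XOR a3 = 83
byte 7: 74 XOR de = aa
byte 8: 68 XOR 70 = 18
byte 9: 65 XOR b9 = dc
byte 10: 20 XOR a3 = 83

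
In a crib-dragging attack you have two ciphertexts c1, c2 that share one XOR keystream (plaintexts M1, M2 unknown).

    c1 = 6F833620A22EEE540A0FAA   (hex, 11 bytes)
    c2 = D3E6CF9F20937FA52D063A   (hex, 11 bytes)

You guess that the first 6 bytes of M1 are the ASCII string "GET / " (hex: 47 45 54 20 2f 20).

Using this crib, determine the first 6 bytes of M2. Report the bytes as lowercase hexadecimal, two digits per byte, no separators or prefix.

First, c1 ⊕ c2 = (M1 ⊕ K) ⊕ (M2 ⊕ K) = M1 ⊕ M2, so the key drops out. Then M2 = (M1 ⊕ M2) ⊕ M1 over the first 6 bytes.
byte 0: (6f ^ d3) ^ 47 = bc ^ 47 = fb
byte 1: (83 ^ e6) ^ 45 = 65 ^ 45 = 20
byte 2: (36 ^ cf) ^ 54 = f9 ^ 54 = ad
byte 3: (20 ^ 9f) ^ 20 = bf ^ 20 = 9f
byte 4: (a2 ^ 20) ^ 2f = 82 ^ 2f = ad
byte 5: (2e ^ 93) ^ 20 = bd ^ 20 = 9d

fb20ad9fad9d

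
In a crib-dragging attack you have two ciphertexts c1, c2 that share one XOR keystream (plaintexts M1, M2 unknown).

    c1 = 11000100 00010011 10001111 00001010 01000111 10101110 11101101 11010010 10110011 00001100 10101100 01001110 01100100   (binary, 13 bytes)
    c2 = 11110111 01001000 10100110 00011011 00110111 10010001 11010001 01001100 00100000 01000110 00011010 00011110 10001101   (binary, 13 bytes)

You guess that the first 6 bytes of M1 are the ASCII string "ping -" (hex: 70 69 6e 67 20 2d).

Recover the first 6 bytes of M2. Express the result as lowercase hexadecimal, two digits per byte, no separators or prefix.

First, c1 ⊕ c2 = (M1 ⊕ K) ⊕ (M2 ⊕ K) = M1 ⊕ M2, so the key drops out. Then M2 = (M1 ⊕ M2) ⊕ M1 over the first 6 bytes.
byte 0: (c4 XOR f7) XOR 70 = 33 XOR 70 = 43
byte 1: (13 XOR 48) XOR 69 = 5b XOR 69 = 32
byte 2: (8f XOR a6) XOR 6e = 29 XOR 6e = 47
byte 3: (0a XOR 1b) XOR 67 = 11 XOR 67 = 76
byte 4: (47 XOR 37) XOR 20 = 70 XOR 20 = 50
byte 5: (ae XOR 91) XOR 2d = 3f XOR 2d = 12

433247765012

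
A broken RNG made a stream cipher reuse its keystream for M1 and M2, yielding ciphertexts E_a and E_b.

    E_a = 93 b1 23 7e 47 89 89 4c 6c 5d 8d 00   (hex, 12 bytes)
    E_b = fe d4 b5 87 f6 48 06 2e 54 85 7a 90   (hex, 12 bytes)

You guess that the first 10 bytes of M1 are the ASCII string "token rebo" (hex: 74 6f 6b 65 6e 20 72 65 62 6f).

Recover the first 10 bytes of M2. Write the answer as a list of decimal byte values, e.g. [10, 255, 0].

First, E_a ⊕ E_b = (M1 ⊕ K) ⊕ (M2 ⊕ K) = M1 ⊕ M2, so the key drops out. Then M2 = (M1 ⊕ M2) ⊕ M1 over the first 10 bytes.
byte 0: (93 ⊕ fe) ⊕ 74 = 6d ⊕ 74 = 19
byte 1: (b1 ⊕ d4) ⊕ 6f = 65 ⊕ 6f = 0a
byte 2: (23 ⊕ b5) ⊕ 6b = 96 ⊕ 6b = fd
byte 3: (7e ⊕ 87) ⊕ 65 = f9 ⊕ 65 = 9c
byte 4: (47 ⊕ f6) ⊕ 6e = b1 ⊕ 6e = df
byte 5: (89 ⊕ 48) ⊕ 20 = c1 ⊕ 20 = e1
byte 6: (89 ⊕ 06) ⊕ 72 = 8f ⊕ 72 = fd
byte 7: (4c ⊕ 2e) ⊕ 65 = 62 ⊕ 65 = 07
byte 8: (6c ⊕ 54) ⊕ 62 = 38 ⊕ 62 = 5a
byte 9: (5d ⊕ 85) ⊕ 6f = d8 ⊕ 6f = b7

[25, 10, 253, 156, 223, 225, 253, 7, 90, 183]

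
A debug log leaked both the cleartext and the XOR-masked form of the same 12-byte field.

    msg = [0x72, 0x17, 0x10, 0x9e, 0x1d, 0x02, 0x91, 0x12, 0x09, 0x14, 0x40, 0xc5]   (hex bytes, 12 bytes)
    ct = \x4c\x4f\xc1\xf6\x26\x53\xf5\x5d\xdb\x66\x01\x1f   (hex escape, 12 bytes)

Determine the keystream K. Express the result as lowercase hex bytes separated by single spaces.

Since ct = msg ⊕ K, XORing both sides with msg gives K = msg ⊕ ct.
byte 0: 01110010 XOR 01001100 = 00111110
byte 1: 00010111 XOR 01001111 = 01011000
byte 2: 00010000 XOR 11000001 = 11010001
byte 3: 10011110 XOR 11110110 = 01101000
byte 4: 00011101 XOR 00100110 = 00111011
byte 5: 00000010 XOR 01010011 = 01010001
byte 6: 10010001 XOR 11110101 = 01100100
byte 7: 00010010 XOR 01011101 = 01001111
byte 8: 00001001 XOR 11011011 = 11010010
byte 9: 00010100 XOR 01100110 = 01110010
byte 10: 01000000 XOR 00000001 = 01000001
byte 11: 11000101 XOR 00011111 = 11011010

3e 58 d1 68 3b 51 64 4f d2 72 41 da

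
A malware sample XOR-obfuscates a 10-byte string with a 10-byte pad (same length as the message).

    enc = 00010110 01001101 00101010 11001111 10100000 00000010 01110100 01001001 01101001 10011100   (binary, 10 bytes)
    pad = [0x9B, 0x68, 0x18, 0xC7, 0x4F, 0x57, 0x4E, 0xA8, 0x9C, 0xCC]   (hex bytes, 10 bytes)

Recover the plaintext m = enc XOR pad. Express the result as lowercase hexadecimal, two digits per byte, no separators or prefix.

8d253208ef553ae1f550

XOR is its own inverse, so applying the key byte-wise gives the result directly.
byte 0: 16 xor 9b = 8d
byte 1: 4d xor 68 = 25
byte 2: 2a xor 18 = 32
byte 3: cf xor c7 = 08
byte 4: a0 xor 4f = ef
byte 5: 02 xor 57 = 55
byte 6: 74 xor 4e = 3a
byte 7: 49 xor a8 = e1
byte 8: 69 xor 9c = f5
byte 9: 9c xor cc = 50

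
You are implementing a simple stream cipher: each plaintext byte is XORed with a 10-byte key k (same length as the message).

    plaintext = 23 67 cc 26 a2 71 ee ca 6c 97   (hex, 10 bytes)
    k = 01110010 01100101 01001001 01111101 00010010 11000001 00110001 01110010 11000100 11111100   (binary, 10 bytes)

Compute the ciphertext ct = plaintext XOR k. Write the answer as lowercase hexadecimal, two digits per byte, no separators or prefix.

XOR is its own inverse, so applying the key byte-wise gives the result directly.
00100011 ^ 01110010 = 01010001
01100111 ^ 01100101 = 00000010
11001100 ^ 01001001 = 10000101
00100110 ^ 01111101 = 01011011
10100010 ^ 00010010 = 10110000
01110001 ^ 11000001 = 10110000
11101110 ^ 00110001 = 11011111
11001010 ^ 01110010 = 10111000
01101100 ^ 11000100 = 10101000
10010111 ^ 11111100 = 01101011

5102855bb0b0dfb8a86b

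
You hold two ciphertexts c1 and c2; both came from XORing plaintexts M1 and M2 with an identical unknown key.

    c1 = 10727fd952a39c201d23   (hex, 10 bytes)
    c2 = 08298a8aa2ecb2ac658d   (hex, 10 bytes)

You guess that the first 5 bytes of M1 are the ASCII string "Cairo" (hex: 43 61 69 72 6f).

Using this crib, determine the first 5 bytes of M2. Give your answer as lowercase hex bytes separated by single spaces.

5b 3a 9c 21 9f

First, c1 ⊕ c2 = (M1 ⊕ K) ⊕ (M2 ⊕ K) = M1 ⊕ M2, so the key drops out. Then M2 = (M1 ⊕ M2) ⊕ M1 over the first 5 bytes.
byte 0: (10 xor 08) xor 43 = 18 xor 43 = 5b
byte 1: (72 xor 29) xor 61 = 5b xor 61 = 3a
byte 2: (7f xor 8a) xor 69 = f5 xor 69 = 9c
byte 3: (d9 xor 8a) xor 72 = 53 xor 72 = 21
byte 4: (52 xor a2) xor 6f = f0 xor 6f = 9f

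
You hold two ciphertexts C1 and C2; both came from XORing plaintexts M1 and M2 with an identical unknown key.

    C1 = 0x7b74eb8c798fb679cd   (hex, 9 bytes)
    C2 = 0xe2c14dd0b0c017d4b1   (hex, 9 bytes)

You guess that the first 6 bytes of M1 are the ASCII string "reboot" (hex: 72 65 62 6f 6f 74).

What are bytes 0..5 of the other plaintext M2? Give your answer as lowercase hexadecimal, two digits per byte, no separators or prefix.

First, C1 ⊕ C2 = (M1 ⊕ K) ⊕ (M2 ⊕ K) = M1 ⊕ M2, so the key drops out. Then M2 = (M1 ⊕ M2) ⊕ M1 over the first 6 bytes.
byte 0: (7b ⊕ e2) ⊕ 72 = 99 ⊕ 72 = eb
byte 1: (74 ⊕ c1) ⊕ 65 = b5 ⊕ 65 = d0
byte 2: (eb ⊕ 4d) ⊕ 62 = a6 ⊕ 62 = c4
byte 3: (8c ⊕ d0) ⊕ 6f = 5c ⊕ 6f = 33
byte 4: (79 ⊕ b0) ⊕ 6f = c9 ⊕ 6f = a6
byte 5: (8f ⊕ c0) ⊕ 74 = 4f ⊕ 74 = 3b

ebd0c433a63b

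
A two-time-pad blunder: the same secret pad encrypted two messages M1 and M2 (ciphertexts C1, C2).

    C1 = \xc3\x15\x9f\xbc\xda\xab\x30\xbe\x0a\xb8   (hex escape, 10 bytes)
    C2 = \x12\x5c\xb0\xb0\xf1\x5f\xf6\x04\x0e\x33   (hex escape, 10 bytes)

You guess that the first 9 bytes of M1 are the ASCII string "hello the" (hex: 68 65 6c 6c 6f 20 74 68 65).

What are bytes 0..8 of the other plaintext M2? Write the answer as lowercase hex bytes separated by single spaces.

First, C1 ⊕ C2 = (M1 ⊕ K) ⊕ (M2 ⊕ K) = M1 ⊕ M2, so the key drops out. Then M2 = (M1 ⊕ M2) ⊕ M1 over the first 9 bytes.
byte 0: (c3 XOR 12) XOR 68 = d1 XOR 68 = b9
byte 1: (15 XOR 5c) XOR 65 = 49 XOR 65 = 2c
byte 2: (9f XOR b0) XOR 6c = 2f XOR 6c = 43
byte 3: (bc XOR b0) XOR 6c = 0c XOR 6c = 60
byte 4: (da XOR f1) XOR 6f = 2b XOR 6f = 44
byte 5: (ab XOR 5f) XOR 20 = f4 XOR 20 = d4
byte 6: (30 XOR f6) XOR 74 = c6 XOR 74 = b2
byte 7: (be XOR 04) XOR 68 = ba XOR 68 = d2
byte 8: (0a XOR 0e) XOR 65 = 04 XOR 65 = 61

b9 2c 43 60 44 d4 b2 d2 61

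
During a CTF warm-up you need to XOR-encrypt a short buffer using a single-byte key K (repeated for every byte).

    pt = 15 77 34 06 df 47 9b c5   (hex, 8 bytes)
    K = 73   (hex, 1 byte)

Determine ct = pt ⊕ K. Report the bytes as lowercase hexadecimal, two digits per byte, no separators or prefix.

66044775ac34e8b6

The 1-byte key repeats, so the effective keystream is 73 73 73 73 73 73 73 73.
byte 0: 15 xor 73 = 66
byte 1: 77 xor 73 = 04
byte 2: 34 xor 73 = 47
byte 3: 06 xor 73 = 75
byte 4: df xor 73 = ac
byte 5: 47 xor 73 = 34
byte 6: 9b xor 73 = e8
byte 7: c5 xor 73 = b6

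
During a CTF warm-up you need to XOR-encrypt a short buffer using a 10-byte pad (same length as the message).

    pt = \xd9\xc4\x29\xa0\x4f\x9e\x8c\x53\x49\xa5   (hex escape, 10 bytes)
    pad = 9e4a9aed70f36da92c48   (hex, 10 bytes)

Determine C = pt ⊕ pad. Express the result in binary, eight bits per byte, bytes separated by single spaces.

01000111 10001110 10110011 01001101 00111111 01101101 11100001 11111010 01100101 11101101

XOR is its own inverse, so applying the key byte-wise gives the result directly.
d9 ^ 9e = 47
c4 ^ 4a = 8e
29 ^ 9a = b3
a0 ^ ed = 4d
4f ^ 70 = 3f
9e ^ f3 = 6d
8c ^ 6d = e1
53 ^ a9 = fa
49 ^ 2c = 65
a5 ^ 48 = ed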